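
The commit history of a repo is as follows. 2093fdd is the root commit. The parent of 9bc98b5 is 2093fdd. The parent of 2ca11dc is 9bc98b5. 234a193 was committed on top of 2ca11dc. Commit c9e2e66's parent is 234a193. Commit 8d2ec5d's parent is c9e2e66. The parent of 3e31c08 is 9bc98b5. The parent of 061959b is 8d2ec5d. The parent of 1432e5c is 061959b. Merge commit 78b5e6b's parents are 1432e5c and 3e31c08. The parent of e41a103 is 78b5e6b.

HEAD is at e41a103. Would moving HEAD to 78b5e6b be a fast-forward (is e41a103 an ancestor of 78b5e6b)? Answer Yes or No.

A fast-forward from e41a103 to 78b5e6b is possible iff e41a103 is an ancestor of 78b5e6b.
Ancestors of 78b5e6b: {061959b, 1432e5c, 2093fdd, 234a193, 2ca11dc, 3e31c08, 78b5e6b, 8d2ec5d, 9bc98b5, c9e2e66}.
e41a103 is not among them, so fast-forward is not possible.

No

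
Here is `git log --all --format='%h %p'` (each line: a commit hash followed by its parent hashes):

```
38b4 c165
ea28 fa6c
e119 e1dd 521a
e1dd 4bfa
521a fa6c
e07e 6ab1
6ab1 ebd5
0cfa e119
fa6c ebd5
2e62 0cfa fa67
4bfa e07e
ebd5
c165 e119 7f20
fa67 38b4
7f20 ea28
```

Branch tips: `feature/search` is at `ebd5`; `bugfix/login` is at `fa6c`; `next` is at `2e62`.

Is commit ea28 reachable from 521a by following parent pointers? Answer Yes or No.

No

Ancestors of 521a: {521a, ebd5, fa6c}.
ea28 is not in that set, so it is not an ancestor of 521a.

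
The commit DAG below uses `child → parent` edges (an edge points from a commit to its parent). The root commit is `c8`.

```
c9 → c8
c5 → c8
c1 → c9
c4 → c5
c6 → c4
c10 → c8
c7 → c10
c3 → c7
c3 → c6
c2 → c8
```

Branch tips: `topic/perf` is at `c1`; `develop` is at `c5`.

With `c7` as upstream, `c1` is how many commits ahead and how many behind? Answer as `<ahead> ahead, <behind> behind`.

2 ahead, 2 behind

Reachable from c1: {c1, c8, c9}.
Reachable from c7: {c10, c7, c8}.
Only in c1's history (ahead): {c1, c9} — 2.
Only in c7's history (behind): {c10, c7} — 2.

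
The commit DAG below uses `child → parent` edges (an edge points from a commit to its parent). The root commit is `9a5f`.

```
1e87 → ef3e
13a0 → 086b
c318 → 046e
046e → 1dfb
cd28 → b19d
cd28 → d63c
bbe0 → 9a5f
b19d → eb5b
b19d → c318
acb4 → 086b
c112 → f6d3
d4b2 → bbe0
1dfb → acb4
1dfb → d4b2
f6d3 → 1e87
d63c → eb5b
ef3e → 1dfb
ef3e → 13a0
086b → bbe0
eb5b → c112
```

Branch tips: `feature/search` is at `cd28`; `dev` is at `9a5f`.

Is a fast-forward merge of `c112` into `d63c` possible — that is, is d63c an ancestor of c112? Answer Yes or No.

No

A fast-forward from d63c to c112 is possible iff d63c is an ancestor of c112.
Ancestors of c112: {086b, 13a0, 1dfb, 1e87, 9a5f, acb4, bbe0, c112, d4b2, ef3e, f6d3}.
d63c is not among them, so fast-forward is not possible.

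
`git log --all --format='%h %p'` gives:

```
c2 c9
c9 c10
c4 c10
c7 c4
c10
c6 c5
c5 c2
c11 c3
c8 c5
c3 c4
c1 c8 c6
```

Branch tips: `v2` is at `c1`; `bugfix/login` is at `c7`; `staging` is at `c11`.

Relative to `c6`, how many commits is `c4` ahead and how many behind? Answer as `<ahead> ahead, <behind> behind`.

Reachable from c4: {c10, c4}.
Reachable from c6: {c10, c2, c5, c6, c9}.
Only in c4's history (ahead): {c4} — 1.
Only in c6's history (behind): {c2, c5, c6, c9} — 4.

1 ahead, 4 behind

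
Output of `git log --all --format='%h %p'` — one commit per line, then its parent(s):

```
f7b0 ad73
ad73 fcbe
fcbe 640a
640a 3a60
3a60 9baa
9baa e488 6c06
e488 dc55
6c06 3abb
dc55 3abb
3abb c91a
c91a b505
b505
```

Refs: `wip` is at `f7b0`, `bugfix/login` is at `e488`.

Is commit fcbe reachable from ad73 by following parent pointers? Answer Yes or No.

Yes

Ancestors of ad73 (commits reachable by following parents): {3a60, 3abb, 640a, 6c06, 9baa, ad73, b505, c91a, dc55, e488, fcbe}.
fcbe is in that set, so it is an ancestor of ad73.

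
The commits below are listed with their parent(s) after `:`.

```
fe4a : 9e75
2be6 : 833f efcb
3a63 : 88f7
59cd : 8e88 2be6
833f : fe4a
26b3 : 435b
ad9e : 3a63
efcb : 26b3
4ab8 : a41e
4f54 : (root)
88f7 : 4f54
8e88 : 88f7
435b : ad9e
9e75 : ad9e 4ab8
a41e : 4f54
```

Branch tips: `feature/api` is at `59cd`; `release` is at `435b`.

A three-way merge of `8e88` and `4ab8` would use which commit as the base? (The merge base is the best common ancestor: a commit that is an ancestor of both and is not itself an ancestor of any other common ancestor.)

4f54

Ancestors of 8e88: {4f54, 88f7, 8e88}.
Ancestors of 4ab8: {4ab8, 4f54, a41e}.
Common ancestors: {4f54}.
The only common ancestor is 4f54, so it is the merge base.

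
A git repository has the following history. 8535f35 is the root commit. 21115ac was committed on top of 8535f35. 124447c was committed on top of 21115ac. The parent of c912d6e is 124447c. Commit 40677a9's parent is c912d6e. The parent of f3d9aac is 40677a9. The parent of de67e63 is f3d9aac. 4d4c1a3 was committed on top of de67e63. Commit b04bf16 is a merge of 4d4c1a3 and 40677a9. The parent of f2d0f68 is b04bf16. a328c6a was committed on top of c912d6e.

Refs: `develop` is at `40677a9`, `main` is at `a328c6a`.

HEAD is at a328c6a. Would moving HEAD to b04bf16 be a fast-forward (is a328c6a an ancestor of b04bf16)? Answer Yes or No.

A fast-forward from a328c6a to b04bf16 is possible iff a328c6a is an ancestor of b04bf16.
Ancestors of b04bf16: {124447c, 21115ac, 40677a9, 4d4c1a3, 8535f35, b04bf16, c912d6e, de67e63, f3d9aac}.
a328c6a is not among them, so fast-forward is not possible.

No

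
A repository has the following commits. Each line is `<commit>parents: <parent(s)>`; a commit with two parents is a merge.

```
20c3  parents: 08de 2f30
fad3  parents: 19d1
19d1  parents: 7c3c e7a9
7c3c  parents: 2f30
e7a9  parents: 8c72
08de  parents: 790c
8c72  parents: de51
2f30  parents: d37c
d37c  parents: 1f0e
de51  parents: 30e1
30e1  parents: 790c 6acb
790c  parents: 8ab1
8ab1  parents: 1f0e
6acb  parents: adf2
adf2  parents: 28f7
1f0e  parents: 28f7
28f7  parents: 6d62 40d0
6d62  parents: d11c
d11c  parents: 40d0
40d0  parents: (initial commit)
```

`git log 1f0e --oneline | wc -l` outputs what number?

5

Walking parent pointers from 1f0e: reachable set = {1f0e, 28f7, 40d0, 6d62, d11c}.
That is 5 commits.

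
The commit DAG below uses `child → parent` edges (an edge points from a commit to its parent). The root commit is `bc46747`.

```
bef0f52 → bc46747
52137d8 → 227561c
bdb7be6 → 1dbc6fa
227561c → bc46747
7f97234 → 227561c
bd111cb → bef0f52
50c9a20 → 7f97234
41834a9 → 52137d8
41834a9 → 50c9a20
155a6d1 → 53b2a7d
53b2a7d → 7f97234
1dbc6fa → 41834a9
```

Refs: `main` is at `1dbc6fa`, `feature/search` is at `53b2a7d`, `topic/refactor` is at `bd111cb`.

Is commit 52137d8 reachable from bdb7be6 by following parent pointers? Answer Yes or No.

Yes

Ancestors of bdb7be6 (commits reachable by following parents): {1dbc6fa, 227561c, 41834a9, 50c9a20, 52137d8, 7f97234, bc46747, bdb7be6}.
52137d8 is in that set, so it is an ancestor of bdb7be6.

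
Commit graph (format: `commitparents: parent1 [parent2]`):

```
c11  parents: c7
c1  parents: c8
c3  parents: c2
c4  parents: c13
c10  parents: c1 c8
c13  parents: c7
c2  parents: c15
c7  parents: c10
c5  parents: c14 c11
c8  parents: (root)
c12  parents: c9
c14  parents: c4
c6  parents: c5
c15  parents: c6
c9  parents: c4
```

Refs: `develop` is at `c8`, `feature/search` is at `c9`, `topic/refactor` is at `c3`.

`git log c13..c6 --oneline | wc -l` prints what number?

Reachable from c6: {c1, c10, c11, c13, c14, c4, c5, c6, c7, c8}.
Reachable from c13: {c1, c10, c13, c7, c8}.
In c6's history but not c13's: {c11, c14, c4, c5, c6} — 5 commits.

5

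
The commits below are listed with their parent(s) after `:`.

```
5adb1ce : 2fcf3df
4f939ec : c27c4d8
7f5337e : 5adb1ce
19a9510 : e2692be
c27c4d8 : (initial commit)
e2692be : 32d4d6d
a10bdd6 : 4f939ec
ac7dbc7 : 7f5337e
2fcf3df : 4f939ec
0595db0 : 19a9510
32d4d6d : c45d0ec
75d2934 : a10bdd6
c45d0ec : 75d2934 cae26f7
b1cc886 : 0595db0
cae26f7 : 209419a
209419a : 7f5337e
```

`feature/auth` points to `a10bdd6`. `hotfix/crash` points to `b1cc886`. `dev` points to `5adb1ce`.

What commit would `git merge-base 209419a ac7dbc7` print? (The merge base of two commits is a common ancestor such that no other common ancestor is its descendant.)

Ancestors of 209419a: {209419a, 2fcf3df, 4f939ec, 5adb1ce, 7f5337e, c27c4d8}.
Ancestors of ac7dbc7: {2fcf3df, 4f939ec, 5adb1ce, 7f5337e, ac7dbc7, c27c4d8}.
Common ancestors: {2fcf3df, 4f939ec, 5adb1ce, 7f5337e, c27c4d8}.
Among these, 7f5337e is not an ancestor of any other common ancestor — it is the merge base.

7f5337e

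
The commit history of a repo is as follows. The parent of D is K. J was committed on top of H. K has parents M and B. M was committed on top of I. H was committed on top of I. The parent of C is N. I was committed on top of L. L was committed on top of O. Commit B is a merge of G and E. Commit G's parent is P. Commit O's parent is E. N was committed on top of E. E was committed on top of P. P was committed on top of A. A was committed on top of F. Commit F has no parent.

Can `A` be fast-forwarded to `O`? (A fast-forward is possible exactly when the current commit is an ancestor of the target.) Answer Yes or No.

A fast-forward from A to O is possible iff A is an ancestor of O.
Ancestors of O: {A, E, F, O, P}.
A is among them, so fast-forward is possible.

Yes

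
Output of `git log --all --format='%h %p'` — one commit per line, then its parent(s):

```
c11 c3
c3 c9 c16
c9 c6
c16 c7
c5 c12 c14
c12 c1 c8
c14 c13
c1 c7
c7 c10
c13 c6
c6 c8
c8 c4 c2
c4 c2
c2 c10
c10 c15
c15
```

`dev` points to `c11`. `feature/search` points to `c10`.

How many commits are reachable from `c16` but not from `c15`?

Reachable from c16: {c10, c15, c16, c7}.
Reachable from c15: {c15}.
In c16's history but not c15's: {c10, c16, c7} — 3 commits.

3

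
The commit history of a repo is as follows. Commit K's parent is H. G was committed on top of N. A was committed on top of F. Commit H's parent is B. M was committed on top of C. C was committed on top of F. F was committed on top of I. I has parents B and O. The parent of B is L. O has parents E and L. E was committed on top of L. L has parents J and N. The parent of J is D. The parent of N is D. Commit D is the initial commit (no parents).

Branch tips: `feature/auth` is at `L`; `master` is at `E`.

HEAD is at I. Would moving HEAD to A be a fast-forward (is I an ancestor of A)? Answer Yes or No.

Yes

A fast-forward from I to A is possible iff I is an ancestor of A.
Ancestors of A: {A, B, D, E, F, I, J, L, N, O}.
I is among them, so fast-forward is possible.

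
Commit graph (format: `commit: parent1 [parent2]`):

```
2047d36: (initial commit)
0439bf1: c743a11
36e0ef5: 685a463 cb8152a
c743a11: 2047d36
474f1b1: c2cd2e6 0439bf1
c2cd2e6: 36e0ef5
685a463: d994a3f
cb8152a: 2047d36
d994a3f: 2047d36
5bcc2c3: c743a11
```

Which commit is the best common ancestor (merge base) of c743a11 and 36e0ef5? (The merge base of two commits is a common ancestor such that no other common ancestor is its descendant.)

2047d36

Ancestors of c743a11: {2047d36, c743a11}.
Ancestors of 36e0ef5: {2047d36, 36e0ef5, 685a463, cb8152a, d994a3f}.
Common ancestors: {2047d36}.
The only common ancestor is 2047d36, so it is the merge base.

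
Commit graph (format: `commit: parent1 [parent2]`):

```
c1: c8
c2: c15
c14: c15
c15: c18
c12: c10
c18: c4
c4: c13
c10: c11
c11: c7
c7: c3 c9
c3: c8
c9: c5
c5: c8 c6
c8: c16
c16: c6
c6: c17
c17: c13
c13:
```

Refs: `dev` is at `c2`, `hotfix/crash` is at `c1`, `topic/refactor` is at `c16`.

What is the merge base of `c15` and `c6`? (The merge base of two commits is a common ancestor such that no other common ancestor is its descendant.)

Ancestors of c15: {c13, c15, c18, c4}.
Ancestors of c6: {c13, c17, c6}.
Common ancestors: {c13}.
The only common ancestor is c13, so it is the merge base.

c13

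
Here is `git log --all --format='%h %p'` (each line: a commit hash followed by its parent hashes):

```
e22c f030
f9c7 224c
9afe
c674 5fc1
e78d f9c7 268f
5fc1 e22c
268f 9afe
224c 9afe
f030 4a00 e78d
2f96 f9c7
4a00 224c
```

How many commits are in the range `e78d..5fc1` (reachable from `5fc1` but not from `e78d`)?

4

Reachable from 5fc1: {224c, 268f, 4a00, 5fc1, 9afe, e22c, e78d, f030, f9c7}.
Reachable from e78d: {224c, 268f, 9afe, e78d, f9c7}.
In 5fc1's history but not e78d's: {4a00, 5fc1, e22c, f030} — 4 commits.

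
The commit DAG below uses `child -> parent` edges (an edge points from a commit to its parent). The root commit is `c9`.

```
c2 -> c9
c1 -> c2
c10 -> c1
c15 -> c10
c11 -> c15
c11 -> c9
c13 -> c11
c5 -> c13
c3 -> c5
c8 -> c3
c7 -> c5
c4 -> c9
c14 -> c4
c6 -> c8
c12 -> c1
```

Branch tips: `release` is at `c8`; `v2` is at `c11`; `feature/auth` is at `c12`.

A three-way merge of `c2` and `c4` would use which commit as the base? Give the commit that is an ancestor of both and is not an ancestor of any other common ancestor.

Ancestors of c2: {c2, c9}.
Ancestors of c4: {c4, c9}.
Common ancestors: {c9}.
The only common ancestor is c9, so it is the merge base.

c9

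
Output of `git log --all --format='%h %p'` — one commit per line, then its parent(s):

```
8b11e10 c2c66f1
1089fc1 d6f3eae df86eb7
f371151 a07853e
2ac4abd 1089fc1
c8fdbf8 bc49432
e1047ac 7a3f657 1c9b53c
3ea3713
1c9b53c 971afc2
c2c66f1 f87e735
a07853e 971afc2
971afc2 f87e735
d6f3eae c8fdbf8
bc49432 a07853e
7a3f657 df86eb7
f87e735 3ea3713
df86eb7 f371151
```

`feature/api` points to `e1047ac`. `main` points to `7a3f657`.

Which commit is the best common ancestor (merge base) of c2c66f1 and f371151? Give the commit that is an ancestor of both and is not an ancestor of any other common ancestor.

f87e735

Ancestors of c2c66f1: {3ea3713, c2c66f1, f87e735}.
Ancestors of f371151: {3ea3713, 971afc2, a07853e, f371151, f87e735}.
Common ancestors: {3ea3713, f87e735}.
Among these, f87e735 is not an ancestor of any other common ancestor — it is the merge base.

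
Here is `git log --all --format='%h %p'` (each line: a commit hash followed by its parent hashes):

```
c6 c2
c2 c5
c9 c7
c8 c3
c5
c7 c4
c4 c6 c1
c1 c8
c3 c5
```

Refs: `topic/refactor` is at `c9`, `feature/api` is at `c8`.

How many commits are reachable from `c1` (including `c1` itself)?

Walking parent pointers from c1: reachable set = {c1, c3, c5, c8}.
That is 4 commits.

4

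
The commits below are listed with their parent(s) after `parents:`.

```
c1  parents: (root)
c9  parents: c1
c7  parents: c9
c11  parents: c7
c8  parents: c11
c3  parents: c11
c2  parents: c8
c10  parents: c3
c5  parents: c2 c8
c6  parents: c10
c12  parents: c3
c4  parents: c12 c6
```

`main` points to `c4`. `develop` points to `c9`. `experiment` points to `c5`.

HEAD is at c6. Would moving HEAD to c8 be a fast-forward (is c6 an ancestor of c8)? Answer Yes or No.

No

A fast-forward from c6 to c8 is possible iff c6 is an ancestor of c8.
Ancestors of c8: {c1, c11, c7, c8, c9}.
c6 is not among them, so fast-forward is not possible.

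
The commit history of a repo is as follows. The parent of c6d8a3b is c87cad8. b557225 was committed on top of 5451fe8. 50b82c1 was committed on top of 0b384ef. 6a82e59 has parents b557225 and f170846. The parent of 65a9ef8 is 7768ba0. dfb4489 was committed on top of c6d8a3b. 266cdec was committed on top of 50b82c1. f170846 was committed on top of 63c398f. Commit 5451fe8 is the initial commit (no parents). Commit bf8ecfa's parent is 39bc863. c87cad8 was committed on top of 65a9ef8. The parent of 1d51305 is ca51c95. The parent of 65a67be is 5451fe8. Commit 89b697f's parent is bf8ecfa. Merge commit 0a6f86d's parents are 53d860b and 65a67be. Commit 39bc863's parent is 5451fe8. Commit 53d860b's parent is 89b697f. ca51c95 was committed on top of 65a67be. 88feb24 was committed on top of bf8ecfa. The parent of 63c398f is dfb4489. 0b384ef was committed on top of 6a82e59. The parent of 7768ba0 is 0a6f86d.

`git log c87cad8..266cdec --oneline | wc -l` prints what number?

9

Reachable from 266cdec: {0a6f86d, 0b384ef, 266cdec, 39bc863, 50b82c1, 53d860b, 5451fe8, 63c398f, 65a67be, 65a9ef8, 6a82e59, 7768ba0, 89b697f, b557225, bf8ecfa, c6d8a3b, c87cad8, dfb4489, f170846}.
Reachable from c87cad8: {0a6f86d, 39bc863, 53d860b, 5451fe8, 65a67be, 65a9ef8, 7768ba0, 89b697f, bf8ecfa, c87cad8}.
In 266cdec's history but not c87cad8's: {0b384ef, 266cdec, 50b82c1, 63c398f, 6a82e59, b557225, c6d8a3b, dfb4489, f170846} — 9 commits.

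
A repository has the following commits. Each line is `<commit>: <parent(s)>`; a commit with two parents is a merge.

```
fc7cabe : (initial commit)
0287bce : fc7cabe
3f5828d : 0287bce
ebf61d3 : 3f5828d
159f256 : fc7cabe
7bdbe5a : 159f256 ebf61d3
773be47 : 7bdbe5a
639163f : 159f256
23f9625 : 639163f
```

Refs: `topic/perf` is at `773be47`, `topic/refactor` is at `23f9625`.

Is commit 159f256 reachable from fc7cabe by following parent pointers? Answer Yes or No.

Ancestors of fc7cabe: {fc7cabe}.
159f256 is not in that set, so it is not an ancestor of fc7cabe.

No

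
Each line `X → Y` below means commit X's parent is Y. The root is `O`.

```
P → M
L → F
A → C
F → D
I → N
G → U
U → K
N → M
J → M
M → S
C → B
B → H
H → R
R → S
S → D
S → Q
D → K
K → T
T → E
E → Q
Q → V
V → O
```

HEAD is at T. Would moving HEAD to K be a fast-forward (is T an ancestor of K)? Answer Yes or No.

Yes

A fast-forward from T to K is possible iff T is an ancestor of K.
Ancestors of K: {E, K, O, Q, T, V}.
T is among them, so fast-forward is possible.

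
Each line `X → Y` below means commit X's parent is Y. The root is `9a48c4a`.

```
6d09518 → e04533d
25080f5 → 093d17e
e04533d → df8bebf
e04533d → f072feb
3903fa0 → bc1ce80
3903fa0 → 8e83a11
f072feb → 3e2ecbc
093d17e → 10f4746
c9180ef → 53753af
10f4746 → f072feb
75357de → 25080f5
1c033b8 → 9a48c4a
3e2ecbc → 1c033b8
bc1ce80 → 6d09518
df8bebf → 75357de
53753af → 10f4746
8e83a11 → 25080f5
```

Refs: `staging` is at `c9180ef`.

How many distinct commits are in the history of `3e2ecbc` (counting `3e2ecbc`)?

3

Walking parent pointers from 3e2ecbc: reachable set = {1c033b8, 3e2ecbc, 9a48c4a}.
That is 3 commits.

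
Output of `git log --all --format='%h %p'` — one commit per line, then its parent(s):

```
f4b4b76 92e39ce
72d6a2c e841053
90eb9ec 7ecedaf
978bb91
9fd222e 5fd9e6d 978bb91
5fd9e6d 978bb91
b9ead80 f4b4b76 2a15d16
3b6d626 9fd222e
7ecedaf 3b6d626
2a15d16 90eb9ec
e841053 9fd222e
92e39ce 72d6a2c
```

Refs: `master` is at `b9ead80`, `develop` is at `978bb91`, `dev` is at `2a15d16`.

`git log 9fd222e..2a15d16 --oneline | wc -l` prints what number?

4

Reachable from 2a15d16: {2a15d16, 3b6d626, 5fd9e6d, 7ecedaf, 90eb9ec, 978bb91, 9fd222e}.
Reachable from 9fd222e: {5fd9e6d, 978bb91, 9fd222e}.
In 2a15d16's history but not 9fd222e's: {2a15d16, 3b6d626, 7ecedaf, 90eb9ec} — 4 commits.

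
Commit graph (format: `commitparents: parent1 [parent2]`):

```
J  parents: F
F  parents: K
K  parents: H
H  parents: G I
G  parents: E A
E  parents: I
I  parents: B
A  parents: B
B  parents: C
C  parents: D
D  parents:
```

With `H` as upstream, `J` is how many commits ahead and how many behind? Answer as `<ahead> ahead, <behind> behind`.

Reachable from J: {A, B, C, D, E, F, G, H, I, J, K}.
Reachable from H: {A, B, C, D, E, G, H, I}.
Only in J's history (ahead): {F, J, K} — 3.
Only in H's history (behind): {} — 0.

3 ahead, 0 behind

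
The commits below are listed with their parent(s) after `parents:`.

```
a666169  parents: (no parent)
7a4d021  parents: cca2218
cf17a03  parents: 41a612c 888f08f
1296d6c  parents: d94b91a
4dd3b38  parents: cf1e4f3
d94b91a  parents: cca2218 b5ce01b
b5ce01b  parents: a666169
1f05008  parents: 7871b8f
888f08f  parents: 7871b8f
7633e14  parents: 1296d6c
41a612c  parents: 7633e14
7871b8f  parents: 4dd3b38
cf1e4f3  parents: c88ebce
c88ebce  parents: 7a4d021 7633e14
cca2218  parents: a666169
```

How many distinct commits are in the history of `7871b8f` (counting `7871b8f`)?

Walking parent pointers from 7871b8f: reachable set = {1296d6c, 4dd3b38, 7633e14, 7871b8f, 7a4d021, a666169, b5ce01b, c88ebce, cca2218, cf1e4f3, d94b91a}.
That is 11 commits.

11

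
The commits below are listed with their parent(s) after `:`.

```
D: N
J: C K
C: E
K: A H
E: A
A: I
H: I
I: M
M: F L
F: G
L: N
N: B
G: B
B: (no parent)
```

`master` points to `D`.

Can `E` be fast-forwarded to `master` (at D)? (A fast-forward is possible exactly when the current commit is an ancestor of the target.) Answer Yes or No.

No

A fast-forward from E to D is possible iff E is an ancestor of D.
Ancestors of D: {B, D, N}.
E is not among them, so fast-forward is not possible.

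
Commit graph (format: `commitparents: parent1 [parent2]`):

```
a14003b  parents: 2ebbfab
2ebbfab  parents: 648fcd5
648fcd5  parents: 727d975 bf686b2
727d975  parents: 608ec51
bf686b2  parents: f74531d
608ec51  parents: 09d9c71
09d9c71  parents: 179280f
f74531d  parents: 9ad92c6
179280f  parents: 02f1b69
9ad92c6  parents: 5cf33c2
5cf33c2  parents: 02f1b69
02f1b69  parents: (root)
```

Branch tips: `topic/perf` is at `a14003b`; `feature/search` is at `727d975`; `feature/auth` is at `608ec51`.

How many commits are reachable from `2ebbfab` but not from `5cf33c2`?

9

Reachable from 2ebbfab: {02f1b69, 09d9c71, 179280f, 2ebbfab, 5cf33c2, 608ec51, 648fcd5, 727d975, 9ad92c6, bf686b2, f74531d}.
Reachable from 5cf33c2: {02f1b69, 5cf33c2}.
In 2ebbfab's history but not 5cf33c2's: {09d9c71, 179280f, 2ebbfab, 608ec51, 648fcd5, 727d975, 9ad92c6, bf686b2, f74531d} — 9 commits.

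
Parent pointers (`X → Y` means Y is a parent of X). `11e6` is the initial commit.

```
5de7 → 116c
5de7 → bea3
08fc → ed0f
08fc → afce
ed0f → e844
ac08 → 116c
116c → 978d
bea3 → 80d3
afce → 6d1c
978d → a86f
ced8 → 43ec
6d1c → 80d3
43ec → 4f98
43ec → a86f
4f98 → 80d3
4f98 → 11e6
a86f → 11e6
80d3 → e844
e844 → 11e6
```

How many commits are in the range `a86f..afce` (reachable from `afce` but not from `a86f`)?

Reachable from afce: {11e6, 6d1c, 80d3, afce, e844}.
Reachable from a86f: {11e6, a86f}.
In afce's history but not a86f's: {6d1c, 80d3, afce, e844} — 4 commits.

4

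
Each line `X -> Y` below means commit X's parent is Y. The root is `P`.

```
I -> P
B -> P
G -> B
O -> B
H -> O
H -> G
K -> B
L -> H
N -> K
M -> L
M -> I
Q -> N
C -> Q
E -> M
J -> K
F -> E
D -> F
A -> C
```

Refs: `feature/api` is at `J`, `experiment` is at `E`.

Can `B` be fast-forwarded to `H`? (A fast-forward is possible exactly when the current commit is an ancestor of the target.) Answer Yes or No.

A fast-forward from B to H is possible iff B is an ancestor of H.
Ancestors of H: {B, G, H, O, P}.
B is among them, so fast-forward is possible.

Yes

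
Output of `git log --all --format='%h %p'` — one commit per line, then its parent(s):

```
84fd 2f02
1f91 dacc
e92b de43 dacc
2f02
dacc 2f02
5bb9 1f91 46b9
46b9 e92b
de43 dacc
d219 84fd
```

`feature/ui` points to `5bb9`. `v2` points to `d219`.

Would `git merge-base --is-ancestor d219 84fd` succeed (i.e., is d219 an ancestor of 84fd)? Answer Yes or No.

Ancestors of 84fd: {2f02, 84fd}.
d219 is not in that set, so it is not an ancestor of 84fd.

No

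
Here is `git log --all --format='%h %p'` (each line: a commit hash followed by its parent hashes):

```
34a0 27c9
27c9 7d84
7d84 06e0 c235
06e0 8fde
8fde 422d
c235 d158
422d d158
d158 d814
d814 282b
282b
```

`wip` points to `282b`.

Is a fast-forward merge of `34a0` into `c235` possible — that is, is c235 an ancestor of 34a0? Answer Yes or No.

A fast-forward from c235 to 34a0 is possible iff c235 is an ancestor of 34a0.
Ancestors of 34a0: {06e0, 27c9, 282b, 34a0, 422d, 7d84, 8fde, c235, d158, d814}.
c235 is among them, so fast-forward is possible.

Yes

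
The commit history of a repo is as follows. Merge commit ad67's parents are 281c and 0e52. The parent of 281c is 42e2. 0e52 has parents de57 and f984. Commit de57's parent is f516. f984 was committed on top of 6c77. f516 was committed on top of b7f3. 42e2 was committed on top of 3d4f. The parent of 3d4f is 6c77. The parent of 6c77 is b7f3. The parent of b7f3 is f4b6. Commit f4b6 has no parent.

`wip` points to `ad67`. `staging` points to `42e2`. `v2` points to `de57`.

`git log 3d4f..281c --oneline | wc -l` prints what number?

2

Reachable from 281c: {281c, 3d4f, 42e2, 6c77, b7f3, f4b6}.
Reachable from 3d4f: {3d4f, 6c77, b7f3, f4b6}.
In 281c's history but not 3d4f's: {281c, 42e2} — 2 commits.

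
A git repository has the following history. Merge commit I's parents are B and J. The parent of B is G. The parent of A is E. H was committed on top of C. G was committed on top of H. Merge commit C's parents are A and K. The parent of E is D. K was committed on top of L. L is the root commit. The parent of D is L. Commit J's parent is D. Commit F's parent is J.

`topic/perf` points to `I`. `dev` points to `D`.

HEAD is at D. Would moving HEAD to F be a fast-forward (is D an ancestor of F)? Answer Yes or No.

A fast-forward from D to F is possible iff D is an ancestor of F.
Ancestors of F: {D, F, J, L}.
D is among them, so fast-forward is possible.

Yes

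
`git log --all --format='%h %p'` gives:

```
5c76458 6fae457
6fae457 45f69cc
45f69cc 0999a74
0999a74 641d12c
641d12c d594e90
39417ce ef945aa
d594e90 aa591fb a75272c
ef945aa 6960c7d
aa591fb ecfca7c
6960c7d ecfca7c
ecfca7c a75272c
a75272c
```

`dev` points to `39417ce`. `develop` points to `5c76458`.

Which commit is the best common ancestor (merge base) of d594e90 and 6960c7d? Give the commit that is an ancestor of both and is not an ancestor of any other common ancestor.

Ancestors of d594e90: {a75272c, aa591fb, d594e90, ecfca7c}.
Ancestors of 6960c7d: {6960c7d, a75272c, ecfca7c}.
Common ancestors: {a75272c, ecfca7c}.
Among these, ecfca7c is not an ancestor of any other common ancestor — it is the merge base.

ecfca7c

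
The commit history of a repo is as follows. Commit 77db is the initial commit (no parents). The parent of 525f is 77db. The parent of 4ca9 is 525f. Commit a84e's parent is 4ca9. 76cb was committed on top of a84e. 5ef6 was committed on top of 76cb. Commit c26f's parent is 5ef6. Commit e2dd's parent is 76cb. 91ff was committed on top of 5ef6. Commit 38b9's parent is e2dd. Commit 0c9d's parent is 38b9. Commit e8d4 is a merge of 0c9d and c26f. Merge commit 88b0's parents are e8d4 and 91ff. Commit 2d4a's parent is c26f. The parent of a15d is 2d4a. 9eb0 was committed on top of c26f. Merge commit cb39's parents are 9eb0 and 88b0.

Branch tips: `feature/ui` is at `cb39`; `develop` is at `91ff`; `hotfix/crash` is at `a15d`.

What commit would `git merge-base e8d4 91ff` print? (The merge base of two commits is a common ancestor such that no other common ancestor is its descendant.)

Ancestors of e8d4: {0c9d, 38b9, 4ca9, 525f, 5ef6, 76cb, 77db, a84e, c26f, e2dd, e8d4}.
Ancestors of 91ff: {4ca9, 525f, 5ef6, 76cb, 77db, 91ff, a84e}.
Common ancestors: {4ca9, 525f, 5ef6, 76cb, 77db, a84e}.
Among these, 5ef6 is not an ancestor of any other common ancestor — it is the merge base.

5ef6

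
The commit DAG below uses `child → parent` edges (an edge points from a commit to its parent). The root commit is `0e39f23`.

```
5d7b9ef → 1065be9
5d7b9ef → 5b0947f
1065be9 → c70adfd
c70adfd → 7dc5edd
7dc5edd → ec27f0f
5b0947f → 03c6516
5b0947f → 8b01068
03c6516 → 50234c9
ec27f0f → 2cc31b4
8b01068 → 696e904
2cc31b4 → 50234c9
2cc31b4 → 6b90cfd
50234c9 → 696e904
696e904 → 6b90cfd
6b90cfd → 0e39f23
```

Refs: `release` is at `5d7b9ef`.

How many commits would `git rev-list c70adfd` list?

8

Walking parent pointers from c70adfd: reachable set = {0e39f23, 2cc31b4, 50234c9, 696e904, 6b90cfd, 7dc5edd, c70adfd, ec27f0f}.
That is 8 commits.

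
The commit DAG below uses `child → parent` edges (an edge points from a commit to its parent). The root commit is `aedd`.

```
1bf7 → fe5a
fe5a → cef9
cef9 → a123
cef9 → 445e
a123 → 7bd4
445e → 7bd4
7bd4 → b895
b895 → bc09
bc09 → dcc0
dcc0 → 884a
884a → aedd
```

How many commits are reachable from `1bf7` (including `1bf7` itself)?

11

Walking parent pointers from 1bf7: reachable set = {1bf7, 445e, 7bd4, 884a, a123, aedd, b895, bc09, cef9, dcc0, fe5a}.
That is 11 commits.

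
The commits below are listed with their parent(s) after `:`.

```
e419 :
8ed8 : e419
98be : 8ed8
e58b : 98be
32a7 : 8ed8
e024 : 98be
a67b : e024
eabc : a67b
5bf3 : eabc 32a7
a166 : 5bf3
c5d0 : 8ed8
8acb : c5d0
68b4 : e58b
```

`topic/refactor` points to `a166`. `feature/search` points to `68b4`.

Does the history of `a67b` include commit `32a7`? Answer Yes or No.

Ancestors of a67b: {8ed8, 98be, a67b, e024, e419}.
32a7 is not in that set, so it is not an ancestor of a67b.

No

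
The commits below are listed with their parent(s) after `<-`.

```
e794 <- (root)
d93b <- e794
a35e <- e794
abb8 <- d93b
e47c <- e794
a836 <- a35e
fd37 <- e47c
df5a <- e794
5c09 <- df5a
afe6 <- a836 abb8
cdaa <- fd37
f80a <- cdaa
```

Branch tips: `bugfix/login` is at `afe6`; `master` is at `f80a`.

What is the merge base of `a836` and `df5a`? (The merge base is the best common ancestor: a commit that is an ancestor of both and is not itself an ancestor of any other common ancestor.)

Ancestors of a836: {a35e, a836, e794}.
Ancestors of df5a: {df5a, e794}.
Common ancestors: {e794}.
The only common ancestor is e794, so it is the merge base.

e794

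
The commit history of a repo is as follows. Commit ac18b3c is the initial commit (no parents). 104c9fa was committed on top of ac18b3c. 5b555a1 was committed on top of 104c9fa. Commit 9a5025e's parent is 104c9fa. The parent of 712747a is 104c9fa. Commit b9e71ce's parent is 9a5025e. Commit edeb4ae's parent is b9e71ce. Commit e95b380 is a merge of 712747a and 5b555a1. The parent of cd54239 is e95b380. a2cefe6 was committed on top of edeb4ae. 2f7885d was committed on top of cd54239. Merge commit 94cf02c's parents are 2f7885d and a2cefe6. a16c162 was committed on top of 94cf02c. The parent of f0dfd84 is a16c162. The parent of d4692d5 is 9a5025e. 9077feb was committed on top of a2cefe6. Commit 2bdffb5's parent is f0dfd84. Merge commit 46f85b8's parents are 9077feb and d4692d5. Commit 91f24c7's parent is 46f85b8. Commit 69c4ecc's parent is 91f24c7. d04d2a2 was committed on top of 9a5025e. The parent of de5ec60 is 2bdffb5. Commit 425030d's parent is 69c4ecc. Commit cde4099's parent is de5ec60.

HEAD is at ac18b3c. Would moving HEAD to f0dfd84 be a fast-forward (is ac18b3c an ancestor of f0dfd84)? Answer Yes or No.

A fast-forward from ac18b3c to f0dfd84 is possible iff ac18b3c is an ancestor of f0dfd84.
Ancestors of f0dfd84: {104c9fa, 2f7885d, 5b555a1, 712747a, 94cf02c, 9a5025e, a16c162, a2cefe6, ac18b3c, b9e71ce, cd54239, e95b380, edeb4ae, f0dfd84}.
ac18b3c is among them, so fast-forward is possible.

Yes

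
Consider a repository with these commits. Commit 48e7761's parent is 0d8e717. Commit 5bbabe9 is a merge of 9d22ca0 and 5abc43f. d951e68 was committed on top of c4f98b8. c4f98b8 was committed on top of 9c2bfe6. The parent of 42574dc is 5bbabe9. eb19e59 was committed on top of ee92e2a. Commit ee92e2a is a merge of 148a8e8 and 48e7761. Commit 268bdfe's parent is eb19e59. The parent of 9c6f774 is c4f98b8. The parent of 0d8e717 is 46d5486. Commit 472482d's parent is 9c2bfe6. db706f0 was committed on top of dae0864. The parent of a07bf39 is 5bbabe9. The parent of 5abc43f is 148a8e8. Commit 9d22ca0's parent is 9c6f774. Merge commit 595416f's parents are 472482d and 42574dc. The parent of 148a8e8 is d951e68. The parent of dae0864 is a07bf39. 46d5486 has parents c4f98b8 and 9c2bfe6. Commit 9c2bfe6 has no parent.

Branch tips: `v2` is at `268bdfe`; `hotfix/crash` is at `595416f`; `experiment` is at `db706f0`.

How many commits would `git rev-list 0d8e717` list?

Walking parent pointers from 0d8e717: reachable set = {0d8e717, 46d5486, 9c2bfe6, c4f98b8}.
That is 4 commits.

4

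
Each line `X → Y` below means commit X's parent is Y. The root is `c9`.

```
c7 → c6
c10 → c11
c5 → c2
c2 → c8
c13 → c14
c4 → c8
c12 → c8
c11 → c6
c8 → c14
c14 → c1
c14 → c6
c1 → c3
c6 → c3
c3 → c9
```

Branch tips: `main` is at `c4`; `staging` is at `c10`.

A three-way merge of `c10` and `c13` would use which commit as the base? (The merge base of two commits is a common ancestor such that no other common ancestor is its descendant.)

Ancestors of c10: {c10, c11, c3, c6, c9}.
Ancestors of c13: {c1, c13, c14, c3, c6, c9}.
Common ancestors: {c3, c6, c9}.
Among these, c6 is not an ancestor of any other common ancestor — it is the merge base.

c6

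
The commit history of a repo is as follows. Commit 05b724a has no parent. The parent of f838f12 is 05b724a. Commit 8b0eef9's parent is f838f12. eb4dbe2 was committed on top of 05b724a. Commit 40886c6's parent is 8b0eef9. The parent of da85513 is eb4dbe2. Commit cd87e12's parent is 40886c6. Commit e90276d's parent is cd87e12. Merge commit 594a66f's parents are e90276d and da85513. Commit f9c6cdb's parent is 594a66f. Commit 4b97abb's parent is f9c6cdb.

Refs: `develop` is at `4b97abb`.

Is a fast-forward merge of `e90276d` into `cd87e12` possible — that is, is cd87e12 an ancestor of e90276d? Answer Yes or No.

Yes

A fast-forward from cd87e12 to e90276d is possible iff cd87e12 is an ancestor of e90276d.
Ancestors of e90276d: {05b724a, 40886c6, 8b0eef9, cd87e12, e90276d, f838f12}.
cd87e12 is among them, so fast-forward is possible.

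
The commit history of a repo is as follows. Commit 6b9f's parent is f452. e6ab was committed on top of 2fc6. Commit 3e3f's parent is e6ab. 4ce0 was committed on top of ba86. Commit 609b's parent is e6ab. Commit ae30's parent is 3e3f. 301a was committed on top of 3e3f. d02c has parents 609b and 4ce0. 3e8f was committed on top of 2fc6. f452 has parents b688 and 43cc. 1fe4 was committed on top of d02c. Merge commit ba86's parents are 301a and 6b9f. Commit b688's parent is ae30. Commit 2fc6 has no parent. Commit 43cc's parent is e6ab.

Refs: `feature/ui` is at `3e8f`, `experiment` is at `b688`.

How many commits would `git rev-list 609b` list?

3

Walking parent pointers from 609b: reachable set = {2fc6, 609b, e6ab}.
That is 3 commits.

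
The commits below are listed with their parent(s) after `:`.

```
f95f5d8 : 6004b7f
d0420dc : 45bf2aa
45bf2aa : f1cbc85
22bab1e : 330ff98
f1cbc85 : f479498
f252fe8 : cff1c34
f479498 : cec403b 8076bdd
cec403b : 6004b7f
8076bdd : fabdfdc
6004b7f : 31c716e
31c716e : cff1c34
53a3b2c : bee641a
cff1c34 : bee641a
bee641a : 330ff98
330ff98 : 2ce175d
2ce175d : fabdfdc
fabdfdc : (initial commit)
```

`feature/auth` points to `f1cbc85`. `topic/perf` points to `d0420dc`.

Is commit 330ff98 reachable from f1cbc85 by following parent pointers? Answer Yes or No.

Yes

Ancestors of f1cbc85 (commits reachable by following parents): {2ce175d, 31c716e, 330ff98, 6004b7f, 8076bdd, bee641a, cec403b, cff1c34, f1cbc85, f479498, fabdfdc}.
330ff98 is in that set, so it is an ancestor of f1cbc85.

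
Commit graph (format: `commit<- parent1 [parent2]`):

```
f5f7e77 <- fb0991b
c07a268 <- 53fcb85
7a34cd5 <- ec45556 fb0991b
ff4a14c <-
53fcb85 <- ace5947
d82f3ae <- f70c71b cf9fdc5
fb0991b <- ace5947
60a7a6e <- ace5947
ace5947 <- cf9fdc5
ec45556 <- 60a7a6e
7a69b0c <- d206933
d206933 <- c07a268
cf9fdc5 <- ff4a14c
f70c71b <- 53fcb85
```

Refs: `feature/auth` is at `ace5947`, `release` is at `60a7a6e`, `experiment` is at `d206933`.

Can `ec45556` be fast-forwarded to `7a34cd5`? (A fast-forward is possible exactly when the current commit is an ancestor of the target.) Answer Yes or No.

A fast-forward from ec45556 to 7a34cd5 is possible iff ec45556 is an ancestor of 7a34cd5.
Ancestors of 7a34cd5: {60a7a6e, 7a34cd5, ace5947, cf9fdc5, ec45556, fb0991b, ff4a14c}.
ec45556 is among them, so fast-forward is possible.

Yes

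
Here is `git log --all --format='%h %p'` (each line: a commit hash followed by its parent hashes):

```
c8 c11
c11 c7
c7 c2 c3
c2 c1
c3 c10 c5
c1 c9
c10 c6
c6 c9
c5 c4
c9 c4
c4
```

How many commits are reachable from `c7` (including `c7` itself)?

9

Walking parent pointers from c7: reachable set = {c1, c10, c2, c3, c4, c5, c6, c7, c9}.
That is 9 commits.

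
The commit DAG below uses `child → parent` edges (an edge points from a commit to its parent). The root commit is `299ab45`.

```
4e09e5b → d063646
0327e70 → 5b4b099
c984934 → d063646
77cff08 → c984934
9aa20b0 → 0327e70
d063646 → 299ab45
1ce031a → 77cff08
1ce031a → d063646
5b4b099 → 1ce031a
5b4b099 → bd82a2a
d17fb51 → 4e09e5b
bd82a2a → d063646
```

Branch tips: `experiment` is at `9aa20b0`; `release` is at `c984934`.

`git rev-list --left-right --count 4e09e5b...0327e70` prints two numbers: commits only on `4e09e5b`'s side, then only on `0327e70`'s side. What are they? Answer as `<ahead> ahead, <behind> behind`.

1 ahead, 6 behind

Reachable from 4e09e5b: {299ab45, 4e09e5b, d063646}.
Reachable from 0327e70: {0327e70, 1ce031a, 299ab45, 5b4b099, 77cff08, bd82a2a, c984934, d063646}.
Only in 4e09e5b's history (ahead): {4e09e5b} — 1.
Only in 0327e70's history (behind): {0327e70, 1ce031a, 5b4b099, 77cff08, bd82a2a, c984934} — 6.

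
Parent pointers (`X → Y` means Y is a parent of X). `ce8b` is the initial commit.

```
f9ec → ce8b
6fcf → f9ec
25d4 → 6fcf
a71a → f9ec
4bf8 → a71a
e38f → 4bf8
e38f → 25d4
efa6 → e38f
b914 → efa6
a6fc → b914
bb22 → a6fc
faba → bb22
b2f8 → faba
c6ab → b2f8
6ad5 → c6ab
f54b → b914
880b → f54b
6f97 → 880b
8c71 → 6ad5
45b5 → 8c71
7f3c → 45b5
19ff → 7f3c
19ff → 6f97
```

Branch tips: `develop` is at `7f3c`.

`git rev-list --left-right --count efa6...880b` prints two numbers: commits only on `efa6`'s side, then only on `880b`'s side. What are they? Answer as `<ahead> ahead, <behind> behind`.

0 ahead, 3 behind

Reachable from efa6: {25d4, 4bf8, 6fcf, a71a, ce8b, e38f, efa6, f9ec}.
Reachable from 880b: {25d4, 4bf8, 6fcf, 880b, a71a, b914, ce8b, e38f, efa6, f54b, f9ec}.
Only in efa6's history (ahead): {} — 0.
Only in 880b's history (behind): {880b, b914, f54b} — 3.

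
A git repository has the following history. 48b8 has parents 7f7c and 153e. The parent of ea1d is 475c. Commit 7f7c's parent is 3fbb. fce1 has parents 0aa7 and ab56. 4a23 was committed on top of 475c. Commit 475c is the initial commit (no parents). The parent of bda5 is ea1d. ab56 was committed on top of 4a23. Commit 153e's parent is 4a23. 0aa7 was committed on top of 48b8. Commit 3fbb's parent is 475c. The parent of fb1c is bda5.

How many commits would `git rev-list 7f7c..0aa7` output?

4

Reachable from 0aa7: {0aa7, 153e, 3fbb, 475c, 48b8, 4a23, 7f7c}.
Reachable from 7f7c: {3fbb, 475c, 7f7c}.
In 0aa7's history but not 7f7c's: {0aa7, 153e, 48b8, 4a23} — 4 commits.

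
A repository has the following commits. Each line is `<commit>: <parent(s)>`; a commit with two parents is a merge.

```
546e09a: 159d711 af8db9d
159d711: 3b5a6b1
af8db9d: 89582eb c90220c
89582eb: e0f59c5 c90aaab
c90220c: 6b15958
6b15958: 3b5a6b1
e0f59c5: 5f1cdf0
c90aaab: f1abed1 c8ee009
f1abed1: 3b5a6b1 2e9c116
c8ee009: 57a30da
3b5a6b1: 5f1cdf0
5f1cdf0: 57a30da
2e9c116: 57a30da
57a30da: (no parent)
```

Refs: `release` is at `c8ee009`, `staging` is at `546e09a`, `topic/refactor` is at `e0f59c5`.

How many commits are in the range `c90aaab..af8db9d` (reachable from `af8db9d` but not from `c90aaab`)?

Reachable from af8db9d: {2e9c116, 3b5a6b1, 57a30da, 5f1cdf0, 6b15958, 89582eb, af8db9d, c8ee009, c90220c, c90aaab, e0f59c5, f1abed1}.
Reachable from c90aaab: {2e9c116, 3b5a6b1, 57a30da, 5f1cdf0, c8ee009, c90aaab, f1abed1}.
In af8db9d's history but not c90aaab's: {6b15958, 89582eb, af8db9d, c90220c, e0f59c5} — 5 commits.

5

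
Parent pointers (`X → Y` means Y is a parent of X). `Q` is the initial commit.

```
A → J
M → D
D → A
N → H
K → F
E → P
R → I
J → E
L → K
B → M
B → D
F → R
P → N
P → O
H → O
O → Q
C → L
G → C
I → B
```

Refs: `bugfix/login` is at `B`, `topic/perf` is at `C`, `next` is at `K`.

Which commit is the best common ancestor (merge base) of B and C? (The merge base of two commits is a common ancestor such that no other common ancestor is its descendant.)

B

Ancestors of B: {A, B, D, E, H, J, M, N, O, P, Q}.
Ancestors of C: {A, B, C, D, E, F, H, I, J, K, L, M, N, O, P, Q, R}.
Common ancestors: {A, B, D, E, H, J, M, N, O, P, Q}.
Among these, B is not an ancestor of any other common ancestor — it is the merge base.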